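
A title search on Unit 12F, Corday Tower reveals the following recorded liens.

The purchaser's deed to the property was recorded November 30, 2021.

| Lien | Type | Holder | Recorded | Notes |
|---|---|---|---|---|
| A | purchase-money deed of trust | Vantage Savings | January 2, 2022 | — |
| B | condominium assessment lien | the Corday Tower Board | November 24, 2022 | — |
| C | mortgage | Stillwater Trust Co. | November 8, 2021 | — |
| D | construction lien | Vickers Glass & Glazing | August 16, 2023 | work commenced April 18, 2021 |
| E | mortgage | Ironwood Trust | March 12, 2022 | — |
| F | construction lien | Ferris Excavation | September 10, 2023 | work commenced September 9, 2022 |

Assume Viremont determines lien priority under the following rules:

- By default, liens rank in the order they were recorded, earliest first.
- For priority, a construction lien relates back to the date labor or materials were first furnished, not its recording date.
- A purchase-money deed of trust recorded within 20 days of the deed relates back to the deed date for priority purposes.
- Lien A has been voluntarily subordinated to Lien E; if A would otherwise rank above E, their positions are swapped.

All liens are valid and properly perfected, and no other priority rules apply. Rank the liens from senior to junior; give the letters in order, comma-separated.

Effective dates: A was recorded 33 days after the deed, outside the 20-day window, so it keeps its recording date; D's effective date is April 18, 2021, when work began; F is treated as recorded September 9, 2022, the work-commencement date.
Sorted by effective date: D (April 18, 2021), C (November 8, 2021), A (January 2, 2022), E (March 12, 2022), F (September 9, 2022), B (November 24, 2022).
The subordination applies — A was senior to E — so A and E swap.

D, C, E, A, F, B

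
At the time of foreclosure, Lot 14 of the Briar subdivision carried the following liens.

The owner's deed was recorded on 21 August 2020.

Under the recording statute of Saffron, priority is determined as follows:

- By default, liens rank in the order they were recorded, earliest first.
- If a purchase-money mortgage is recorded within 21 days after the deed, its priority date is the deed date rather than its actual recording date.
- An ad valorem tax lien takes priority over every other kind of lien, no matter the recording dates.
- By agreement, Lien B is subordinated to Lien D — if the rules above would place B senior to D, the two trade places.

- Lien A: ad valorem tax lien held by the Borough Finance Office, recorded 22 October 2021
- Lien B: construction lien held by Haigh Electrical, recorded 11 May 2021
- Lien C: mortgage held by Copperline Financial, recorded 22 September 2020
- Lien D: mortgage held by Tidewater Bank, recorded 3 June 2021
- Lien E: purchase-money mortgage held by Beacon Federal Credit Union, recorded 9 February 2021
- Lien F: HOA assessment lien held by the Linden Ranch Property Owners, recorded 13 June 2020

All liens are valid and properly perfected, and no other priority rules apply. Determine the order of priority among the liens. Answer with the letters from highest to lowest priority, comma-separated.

A, F, C, E, D, B

Adjusting effective dates: E was recorded 172 days after the deed — beyond 21 days — so no relation-back applies.
A, as an ad valorem tax lien, has superpriority and ranks first.
The other liens, earliest effective date first: F (13 June 2020), C (22 September 2020), E (9 February 2021), B (11 May 2021), D (3 June 2021).
B would otherwise be senior to D, so under the subordination agreement B and D exchange positions.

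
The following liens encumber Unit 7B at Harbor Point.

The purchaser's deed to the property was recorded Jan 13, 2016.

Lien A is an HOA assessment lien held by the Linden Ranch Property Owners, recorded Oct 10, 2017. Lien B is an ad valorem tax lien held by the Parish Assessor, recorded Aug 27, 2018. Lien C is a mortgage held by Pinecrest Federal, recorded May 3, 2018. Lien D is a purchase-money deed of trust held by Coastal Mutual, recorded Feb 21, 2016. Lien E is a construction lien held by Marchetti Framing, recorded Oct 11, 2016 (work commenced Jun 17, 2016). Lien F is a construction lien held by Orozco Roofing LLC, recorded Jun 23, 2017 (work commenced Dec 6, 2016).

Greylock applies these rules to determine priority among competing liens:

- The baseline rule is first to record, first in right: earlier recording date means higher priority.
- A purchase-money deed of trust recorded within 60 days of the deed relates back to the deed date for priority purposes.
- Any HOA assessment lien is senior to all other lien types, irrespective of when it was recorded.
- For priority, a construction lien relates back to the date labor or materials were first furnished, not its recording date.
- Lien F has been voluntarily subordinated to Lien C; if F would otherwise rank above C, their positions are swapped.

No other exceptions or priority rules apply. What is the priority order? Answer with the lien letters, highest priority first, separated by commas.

Adjusting effective dates: D relates back to the deed date Jan 13, 2016; E's effective date is Jun 17, 2016, when work began; F's effective date is Dec 6, 2016, when work began.
A, as an HOA assessment lien, has superpriority and ranks first.
Remaining liens by effective date: D (Jan 13, 2016), E (Jun 17, 2016), F (Dec 6, 2016), C (May 3, 2018), B (Aug 27, 2018).
The subordination applies — F was senior to C — so F and C swap.

A, D, E, C, F, B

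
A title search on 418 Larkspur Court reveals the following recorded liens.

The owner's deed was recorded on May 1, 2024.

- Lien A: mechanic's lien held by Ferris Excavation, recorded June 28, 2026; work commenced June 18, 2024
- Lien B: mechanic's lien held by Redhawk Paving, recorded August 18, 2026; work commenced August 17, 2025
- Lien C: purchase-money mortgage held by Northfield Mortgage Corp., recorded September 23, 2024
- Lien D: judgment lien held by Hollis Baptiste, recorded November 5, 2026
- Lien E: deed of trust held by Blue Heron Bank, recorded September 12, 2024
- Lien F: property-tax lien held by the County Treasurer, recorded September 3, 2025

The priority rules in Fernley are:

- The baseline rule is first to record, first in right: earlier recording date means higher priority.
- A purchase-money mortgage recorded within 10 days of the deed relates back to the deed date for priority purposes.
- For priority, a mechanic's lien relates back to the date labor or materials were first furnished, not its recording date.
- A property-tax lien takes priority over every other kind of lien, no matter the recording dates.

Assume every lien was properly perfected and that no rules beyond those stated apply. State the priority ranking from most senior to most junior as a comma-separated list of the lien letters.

F, A, E, C, B, D

Effective dates after the stated exceptions: A is treated as recorded June 18, 2024, the work-commencement date; B relates back to August 17, 2025 (work commenced); C missed the 10-day window (145 days after the deed), so its recording date stands.
F is a property-tax lien, so it outranks all other liens regardless of date.
Ordering the rest by effective date: A (June 18, 2024), E (September 12, 2024), C (September 23, 2024), B (August 17, 2025), D (November 5, 2026).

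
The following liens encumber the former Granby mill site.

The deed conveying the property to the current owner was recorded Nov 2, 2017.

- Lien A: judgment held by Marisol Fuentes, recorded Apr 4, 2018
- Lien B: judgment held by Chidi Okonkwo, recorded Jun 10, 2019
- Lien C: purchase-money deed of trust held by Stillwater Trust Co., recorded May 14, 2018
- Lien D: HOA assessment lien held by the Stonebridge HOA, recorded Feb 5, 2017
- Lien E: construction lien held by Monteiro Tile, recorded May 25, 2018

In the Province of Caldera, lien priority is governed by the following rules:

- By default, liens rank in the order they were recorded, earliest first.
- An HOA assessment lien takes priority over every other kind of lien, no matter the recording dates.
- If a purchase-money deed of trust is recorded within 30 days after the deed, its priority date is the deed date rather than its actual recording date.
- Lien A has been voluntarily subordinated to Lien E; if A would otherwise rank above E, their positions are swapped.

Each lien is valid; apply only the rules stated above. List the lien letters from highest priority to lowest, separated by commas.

First, effective dates: C missed the 30-day window (193 days after the deed), so its recording date stands.
D is an HOA assessment lien and takes priority over every other lien.
Remaining liens by effective date: A (Apr 4, 2018), C (May 14, 2018), E (May 25, 2018), B (Jun 10, 2019).
Because A would otherwise rank above E, the subordination swaps them.

D, E, C, A, B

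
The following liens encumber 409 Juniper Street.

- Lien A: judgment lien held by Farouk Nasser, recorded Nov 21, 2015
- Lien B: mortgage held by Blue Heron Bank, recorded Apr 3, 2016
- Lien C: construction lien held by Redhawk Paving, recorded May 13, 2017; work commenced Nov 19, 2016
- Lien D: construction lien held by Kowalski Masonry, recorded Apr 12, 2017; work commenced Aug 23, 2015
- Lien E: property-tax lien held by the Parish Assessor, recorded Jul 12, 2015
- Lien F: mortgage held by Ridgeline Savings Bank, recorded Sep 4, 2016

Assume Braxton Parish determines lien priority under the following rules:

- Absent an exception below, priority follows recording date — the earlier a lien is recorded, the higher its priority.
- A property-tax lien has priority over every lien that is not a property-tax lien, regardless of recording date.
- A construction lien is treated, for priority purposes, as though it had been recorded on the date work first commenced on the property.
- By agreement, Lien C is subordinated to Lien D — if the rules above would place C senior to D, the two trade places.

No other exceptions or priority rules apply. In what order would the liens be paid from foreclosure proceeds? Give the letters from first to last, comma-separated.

E, D, A, B, F, C

Effective dates after the stated exceptions: C's effective date is Nov 19, 2016, when work began; D relates back to Aug 23, 2015 (work commenced).
As a property-tax lien, E is senior to every other lien.
Ordering the rest by effective date: D (Aug 23, 2015), A (Nov 21, 2015), B (Apr 3, 2016), F (Sep 4, 2016), C (Nov 19, 2016).
C is already junior to D, so the subordination agreement changes nothing.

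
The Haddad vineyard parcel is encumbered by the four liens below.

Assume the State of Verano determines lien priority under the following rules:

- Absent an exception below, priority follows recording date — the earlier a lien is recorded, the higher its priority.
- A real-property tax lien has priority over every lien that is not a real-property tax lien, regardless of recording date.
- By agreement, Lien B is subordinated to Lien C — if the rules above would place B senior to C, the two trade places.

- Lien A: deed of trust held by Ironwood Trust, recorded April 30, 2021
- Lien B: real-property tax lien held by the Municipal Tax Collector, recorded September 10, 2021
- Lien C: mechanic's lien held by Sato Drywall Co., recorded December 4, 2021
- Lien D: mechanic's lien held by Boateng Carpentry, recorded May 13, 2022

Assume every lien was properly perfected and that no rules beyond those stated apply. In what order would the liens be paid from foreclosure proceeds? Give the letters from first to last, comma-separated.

As a real-property tax lien, B is senior to every other lien.
The other liens, earliest effective date first: A (April 30, 2021), C (December 4, 2021), D (May 13, 2022).
Because B would otherwise rank above C, the subordination swaps them.

C, A, B, D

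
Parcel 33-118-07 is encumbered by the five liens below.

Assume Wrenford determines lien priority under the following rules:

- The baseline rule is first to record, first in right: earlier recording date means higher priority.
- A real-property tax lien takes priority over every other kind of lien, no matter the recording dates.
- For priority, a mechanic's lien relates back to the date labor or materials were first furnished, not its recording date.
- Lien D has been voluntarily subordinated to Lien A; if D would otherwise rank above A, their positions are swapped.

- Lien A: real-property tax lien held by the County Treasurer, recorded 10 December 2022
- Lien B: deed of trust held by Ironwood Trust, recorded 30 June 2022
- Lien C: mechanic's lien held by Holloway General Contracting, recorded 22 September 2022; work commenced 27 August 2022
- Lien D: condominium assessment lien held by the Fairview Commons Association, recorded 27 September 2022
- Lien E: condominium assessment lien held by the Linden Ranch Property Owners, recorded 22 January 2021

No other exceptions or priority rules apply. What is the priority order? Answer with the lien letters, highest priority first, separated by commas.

Effective dates: C is treated as recorded 27 August 2022, the work-commencement date.
A is a real-property tax lien and takes priority over every other lien.
Among the remaining liens, by effective date: E (22 January 2021), B (30 June 2022), C (27 August 2022), D (27 September 2022).
Since D is not senior to A, the subordination leaves the order unchanged.

A, E, B, C, D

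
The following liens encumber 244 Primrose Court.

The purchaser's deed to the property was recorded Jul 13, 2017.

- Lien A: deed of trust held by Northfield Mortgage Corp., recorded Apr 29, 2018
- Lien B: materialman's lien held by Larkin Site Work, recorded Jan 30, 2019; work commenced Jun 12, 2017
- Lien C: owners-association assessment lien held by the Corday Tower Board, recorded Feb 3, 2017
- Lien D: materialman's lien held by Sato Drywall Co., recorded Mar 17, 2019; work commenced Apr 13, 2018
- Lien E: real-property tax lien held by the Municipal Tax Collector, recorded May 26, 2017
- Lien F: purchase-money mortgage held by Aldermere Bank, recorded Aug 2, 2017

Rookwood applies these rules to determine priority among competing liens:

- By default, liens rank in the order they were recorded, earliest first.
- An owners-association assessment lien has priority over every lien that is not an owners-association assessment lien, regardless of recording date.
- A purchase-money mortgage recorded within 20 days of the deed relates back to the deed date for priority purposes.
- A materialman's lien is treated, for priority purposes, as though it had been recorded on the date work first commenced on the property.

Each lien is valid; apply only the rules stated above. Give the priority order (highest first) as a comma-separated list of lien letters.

C, E, B, F, D, A

Effective dates after the stated exceptions: B's effective date is Jun 12, 2017, when work began; D relates back to Apr 13, 2018 (work commenced); F was recorded within the 20-day window, so its effective date is the deed date Jul 13, 2017.
C is an owners-association assessment lien, so it outranks all other liens regardless of date.
Ordering the rest by effective date: E (May 26, 2017), B (Jun 12, 2017), F (Jul 13, 2017), D (Apr 13, 2018), A (Apr 29, 2018).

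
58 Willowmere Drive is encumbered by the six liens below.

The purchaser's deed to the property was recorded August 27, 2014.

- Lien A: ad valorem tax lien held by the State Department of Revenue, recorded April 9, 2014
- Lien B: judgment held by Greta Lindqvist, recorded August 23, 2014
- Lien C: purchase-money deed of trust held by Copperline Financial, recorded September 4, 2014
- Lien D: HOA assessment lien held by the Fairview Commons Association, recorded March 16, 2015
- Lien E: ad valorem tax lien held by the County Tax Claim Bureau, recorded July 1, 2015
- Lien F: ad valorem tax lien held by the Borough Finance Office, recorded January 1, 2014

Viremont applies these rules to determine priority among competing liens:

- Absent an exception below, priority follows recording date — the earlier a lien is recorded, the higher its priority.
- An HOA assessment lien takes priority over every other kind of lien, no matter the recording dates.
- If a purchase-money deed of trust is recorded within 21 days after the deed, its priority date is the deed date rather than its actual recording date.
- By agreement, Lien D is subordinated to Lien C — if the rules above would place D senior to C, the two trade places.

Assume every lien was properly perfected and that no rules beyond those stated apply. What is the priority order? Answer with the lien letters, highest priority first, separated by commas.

C, F, A, B, D, E

First, effective dates: C's effective date is the deed date, August 27, 2014.
D is an HOA assessment lien, so it outranks all other liens regardless of date.
Remaining liens by effective date: F (January 1, 2014), A (April 9, 2014), B (August 23, 2014), C (August 27, 2014), E (July 1, 2015).
Because D would otherwise rank above C, the subordination swaps them.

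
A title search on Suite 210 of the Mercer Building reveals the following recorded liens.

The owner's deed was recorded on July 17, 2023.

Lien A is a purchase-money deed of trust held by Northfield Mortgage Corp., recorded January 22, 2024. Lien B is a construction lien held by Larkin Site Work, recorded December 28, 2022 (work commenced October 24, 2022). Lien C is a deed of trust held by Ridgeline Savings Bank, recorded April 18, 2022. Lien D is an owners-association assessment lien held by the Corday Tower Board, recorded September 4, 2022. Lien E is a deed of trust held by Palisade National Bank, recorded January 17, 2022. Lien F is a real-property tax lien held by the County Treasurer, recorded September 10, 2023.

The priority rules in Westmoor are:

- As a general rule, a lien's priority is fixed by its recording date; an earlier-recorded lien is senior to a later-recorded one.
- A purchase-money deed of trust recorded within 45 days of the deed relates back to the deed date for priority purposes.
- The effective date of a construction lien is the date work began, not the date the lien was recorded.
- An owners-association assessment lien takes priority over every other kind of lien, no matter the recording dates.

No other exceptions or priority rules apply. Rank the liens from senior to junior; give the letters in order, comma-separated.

Effective dates after the stated exceptions: A was recorded 189 days after the deed, outside the 45-day window, so it keeps its recording date; B's effective date is October 24, 2022, when work began.
D is an owners-association assessment lien, so it outranks all other liens regardless of date.
The other liens, earliest effective date first: E (January 17, 2022), C (April 18, 2022), B (October 24, 2022), F (September 10, 2023), A (January 22, 2024).

D, E, C, B, F, A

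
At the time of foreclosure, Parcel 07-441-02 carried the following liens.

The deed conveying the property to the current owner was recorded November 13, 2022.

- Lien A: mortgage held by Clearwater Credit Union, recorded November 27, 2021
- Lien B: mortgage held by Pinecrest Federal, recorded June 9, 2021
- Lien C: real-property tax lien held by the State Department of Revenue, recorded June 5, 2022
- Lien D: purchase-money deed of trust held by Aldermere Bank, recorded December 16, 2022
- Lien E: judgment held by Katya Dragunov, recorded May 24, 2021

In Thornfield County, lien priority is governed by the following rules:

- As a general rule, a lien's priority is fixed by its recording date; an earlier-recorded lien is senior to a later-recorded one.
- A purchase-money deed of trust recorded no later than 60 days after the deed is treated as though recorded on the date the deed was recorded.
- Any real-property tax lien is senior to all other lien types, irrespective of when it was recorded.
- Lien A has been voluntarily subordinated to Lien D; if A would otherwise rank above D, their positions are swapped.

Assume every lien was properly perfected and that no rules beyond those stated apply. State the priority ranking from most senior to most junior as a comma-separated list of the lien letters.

Effective dates: D's effective date is the deed date, November 13, 2022.
C is a real-property tax lien, so it outranks all other liens regardless of date.
Ordering the rest by effective date: E (May 24, 2021), B (June 9, 2021), A (November 27, 2021), D (November 13, 2022).
A would otherwise be senior to D, so under the subordination agreement A and D exchange positions.

C, E, B, D, A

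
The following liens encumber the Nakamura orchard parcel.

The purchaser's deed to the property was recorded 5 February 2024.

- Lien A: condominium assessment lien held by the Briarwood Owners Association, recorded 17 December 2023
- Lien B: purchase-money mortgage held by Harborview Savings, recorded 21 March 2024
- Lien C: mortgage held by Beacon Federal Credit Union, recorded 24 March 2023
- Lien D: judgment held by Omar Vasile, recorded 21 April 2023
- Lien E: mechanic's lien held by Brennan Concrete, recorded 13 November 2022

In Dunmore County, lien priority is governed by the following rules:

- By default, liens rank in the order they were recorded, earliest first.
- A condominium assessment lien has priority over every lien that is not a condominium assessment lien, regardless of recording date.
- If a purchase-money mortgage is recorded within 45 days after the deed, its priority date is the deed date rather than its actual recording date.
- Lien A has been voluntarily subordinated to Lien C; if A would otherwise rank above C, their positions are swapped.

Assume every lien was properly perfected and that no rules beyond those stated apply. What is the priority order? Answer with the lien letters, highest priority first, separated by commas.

C, E, A, D, B

Effective dates after the stated exceptions: B was recorded within the 45-day window, so its effective date is the deed date 5 February 2024.
A is a condominium assessment lien and takes priority over every other lien.
Remaining liens by effective date: E (13 November 2022), C (24 March 2023), D (21 April 2023), B (5 February 2024).
A would otherwise be senior to C, so under the subordination agreement A and C exchange positions.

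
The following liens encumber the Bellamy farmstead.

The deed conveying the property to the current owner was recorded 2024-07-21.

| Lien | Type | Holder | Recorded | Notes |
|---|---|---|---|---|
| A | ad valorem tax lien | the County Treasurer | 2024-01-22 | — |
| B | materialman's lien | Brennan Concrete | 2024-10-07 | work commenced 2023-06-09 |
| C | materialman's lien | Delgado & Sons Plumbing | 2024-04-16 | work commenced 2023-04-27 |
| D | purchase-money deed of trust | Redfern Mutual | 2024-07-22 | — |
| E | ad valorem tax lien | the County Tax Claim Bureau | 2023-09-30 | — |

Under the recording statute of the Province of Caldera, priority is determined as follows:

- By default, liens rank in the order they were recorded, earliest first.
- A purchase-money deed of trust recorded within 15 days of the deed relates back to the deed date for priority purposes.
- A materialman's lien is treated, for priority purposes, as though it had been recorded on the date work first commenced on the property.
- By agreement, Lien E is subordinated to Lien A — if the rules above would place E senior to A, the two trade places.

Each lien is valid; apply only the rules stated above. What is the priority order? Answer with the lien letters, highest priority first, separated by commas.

First, effective dates: B is treated as recorded 2023-06-09, the work-commencement date; C relates back to 2023-04-27 (work commenced); D relates back to the deed date 2024-07-21.
Sorted by effective date: C (2023-04-27), B (2023-06-09), E (2023-09-30), A (2024-01-22), D (2024-07-21).
E is senior to A before the subordination, so the two trade places.

C, B, A, E, D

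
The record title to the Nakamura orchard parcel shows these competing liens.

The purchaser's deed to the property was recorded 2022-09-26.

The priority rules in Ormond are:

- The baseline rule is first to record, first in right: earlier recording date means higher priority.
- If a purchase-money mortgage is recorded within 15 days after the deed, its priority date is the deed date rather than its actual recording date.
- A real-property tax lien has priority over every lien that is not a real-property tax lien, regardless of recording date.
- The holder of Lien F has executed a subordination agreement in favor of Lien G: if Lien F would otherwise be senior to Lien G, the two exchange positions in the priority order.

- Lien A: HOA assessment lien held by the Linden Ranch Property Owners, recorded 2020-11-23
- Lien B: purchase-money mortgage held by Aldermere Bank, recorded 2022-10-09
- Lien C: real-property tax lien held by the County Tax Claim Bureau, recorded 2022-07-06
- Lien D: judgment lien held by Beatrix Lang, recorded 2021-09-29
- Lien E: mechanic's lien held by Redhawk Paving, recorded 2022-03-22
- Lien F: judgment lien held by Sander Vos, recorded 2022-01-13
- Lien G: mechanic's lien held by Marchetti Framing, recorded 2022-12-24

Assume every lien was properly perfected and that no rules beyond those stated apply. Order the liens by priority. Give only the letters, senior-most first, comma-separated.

C, A, D, G, E, B, F

First, effective dates: B relates back to the deed date 2022-09-26.
C is a real-property tax lien and takes priority over every other lien.
Among the remaining liens, by effective date: A (2020-11-23), D (2021-09-29), F (2022-01-13), E (2022-03-22), B (2022-09-26), G (2022-12-24).
The subordination applies — F was senior to G — so F and G swap.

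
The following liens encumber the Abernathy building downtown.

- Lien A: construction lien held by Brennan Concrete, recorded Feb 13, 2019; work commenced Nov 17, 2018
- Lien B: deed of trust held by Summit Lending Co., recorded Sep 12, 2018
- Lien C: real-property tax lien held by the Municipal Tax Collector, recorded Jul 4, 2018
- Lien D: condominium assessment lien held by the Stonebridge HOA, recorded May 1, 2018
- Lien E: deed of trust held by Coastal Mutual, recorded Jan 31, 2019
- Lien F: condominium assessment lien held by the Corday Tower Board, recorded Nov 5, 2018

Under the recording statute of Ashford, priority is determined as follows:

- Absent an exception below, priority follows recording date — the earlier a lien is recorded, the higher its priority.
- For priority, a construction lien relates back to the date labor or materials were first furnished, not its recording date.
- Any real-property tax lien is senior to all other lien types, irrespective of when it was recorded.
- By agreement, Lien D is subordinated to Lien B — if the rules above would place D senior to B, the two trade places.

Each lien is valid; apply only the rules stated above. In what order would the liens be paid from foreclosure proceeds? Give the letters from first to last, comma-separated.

C, B, D, F, A, E

Effective dates: A is treated as recorded Nov 17, 2018, the work-commencement date.
As a real-property tax lien, C is senior to every other lien.
Among the remaining liens, by effective date: D (May 1, 2018), B (Sep 12, 2018), F (Nov 5, 2018), A (Nov 17, 2018), E (Jan 31, 2019).
Because D would otherwise rank above B, the subordination swaps them.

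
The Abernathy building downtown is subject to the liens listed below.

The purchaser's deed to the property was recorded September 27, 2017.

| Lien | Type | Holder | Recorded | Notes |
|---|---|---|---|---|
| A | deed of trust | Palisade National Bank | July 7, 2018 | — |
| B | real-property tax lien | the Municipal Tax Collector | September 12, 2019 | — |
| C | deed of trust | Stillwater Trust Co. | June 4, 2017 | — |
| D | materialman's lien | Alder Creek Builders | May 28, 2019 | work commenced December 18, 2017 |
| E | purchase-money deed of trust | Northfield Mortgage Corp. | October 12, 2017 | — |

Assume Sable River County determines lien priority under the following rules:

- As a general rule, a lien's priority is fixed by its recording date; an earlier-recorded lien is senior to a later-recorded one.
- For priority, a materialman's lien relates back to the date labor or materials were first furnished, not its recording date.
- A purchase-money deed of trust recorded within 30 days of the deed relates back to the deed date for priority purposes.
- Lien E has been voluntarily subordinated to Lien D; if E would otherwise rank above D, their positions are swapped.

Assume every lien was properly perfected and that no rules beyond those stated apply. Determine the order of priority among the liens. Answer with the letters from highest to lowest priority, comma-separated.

C, D, E, A, B

First, effective dates: D is treated as recorded December 18, 2017, the work-commencement date; E was recorded within the 30-day window, so its effective date is the deed date September 27, 2017.
Ordering by effective date: C (June 4, 2017), E (September 27, 2017), D (December 18, 2017), A (July 7, 2018), B (September 12, 2019).
E would otherwise be senior to D, so under the subordination agreement E and D exchange positions.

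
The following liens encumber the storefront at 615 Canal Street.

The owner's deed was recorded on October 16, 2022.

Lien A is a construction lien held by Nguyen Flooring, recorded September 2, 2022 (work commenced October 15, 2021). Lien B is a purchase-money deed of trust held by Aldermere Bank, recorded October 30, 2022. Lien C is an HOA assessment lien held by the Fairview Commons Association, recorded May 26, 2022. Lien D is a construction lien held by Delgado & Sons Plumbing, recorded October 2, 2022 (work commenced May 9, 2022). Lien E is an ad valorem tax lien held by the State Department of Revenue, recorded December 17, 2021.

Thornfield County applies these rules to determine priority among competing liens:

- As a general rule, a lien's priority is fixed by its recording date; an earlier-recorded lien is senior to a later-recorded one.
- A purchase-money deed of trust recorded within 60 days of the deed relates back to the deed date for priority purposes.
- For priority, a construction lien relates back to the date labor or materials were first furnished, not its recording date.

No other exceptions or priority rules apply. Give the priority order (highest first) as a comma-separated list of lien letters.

Effective dates: A's effective date is October 15, 2021, when work began; B relates back to the deed date October 16, 2022; D relates back to May 9, 2022 (work commenced).
By effective date, earliest first: A (October 15, 2021), E (December 17, 2021), D (May 9, 2022), C (May 26, 2022), B (October 16, 2022).

A, E, D, C, B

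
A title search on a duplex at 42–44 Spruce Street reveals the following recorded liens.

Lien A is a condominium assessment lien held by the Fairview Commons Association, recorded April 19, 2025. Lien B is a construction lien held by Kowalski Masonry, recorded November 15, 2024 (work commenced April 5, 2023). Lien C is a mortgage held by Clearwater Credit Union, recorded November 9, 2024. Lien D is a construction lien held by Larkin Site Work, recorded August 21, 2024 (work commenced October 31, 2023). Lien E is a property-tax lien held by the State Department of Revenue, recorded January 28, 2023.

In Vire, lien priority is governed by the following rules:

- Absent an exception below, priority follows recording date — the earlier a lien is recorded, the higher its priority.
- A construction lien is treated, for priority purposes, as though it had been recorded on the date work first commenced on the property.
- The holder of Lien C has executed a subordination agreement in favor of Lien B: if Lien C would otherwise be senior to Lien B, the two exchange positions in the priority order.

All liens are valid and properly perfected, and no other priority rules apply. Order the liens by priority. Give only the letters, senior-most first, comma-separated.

E, B, D, C, A

Effective dates after the stated exceptions: B is treated as recorded April 5, 2023, the work-commencement date; D relates back to October 31, 2023 (work commenced).
Sorted by effective date: E (January 28, 2023), B (April 5, 2023), D (October 31, 2023), C (November 9, 2024), A (April 19, 2025).
Since C is not senior to B, the subordination leaves the order unchanged.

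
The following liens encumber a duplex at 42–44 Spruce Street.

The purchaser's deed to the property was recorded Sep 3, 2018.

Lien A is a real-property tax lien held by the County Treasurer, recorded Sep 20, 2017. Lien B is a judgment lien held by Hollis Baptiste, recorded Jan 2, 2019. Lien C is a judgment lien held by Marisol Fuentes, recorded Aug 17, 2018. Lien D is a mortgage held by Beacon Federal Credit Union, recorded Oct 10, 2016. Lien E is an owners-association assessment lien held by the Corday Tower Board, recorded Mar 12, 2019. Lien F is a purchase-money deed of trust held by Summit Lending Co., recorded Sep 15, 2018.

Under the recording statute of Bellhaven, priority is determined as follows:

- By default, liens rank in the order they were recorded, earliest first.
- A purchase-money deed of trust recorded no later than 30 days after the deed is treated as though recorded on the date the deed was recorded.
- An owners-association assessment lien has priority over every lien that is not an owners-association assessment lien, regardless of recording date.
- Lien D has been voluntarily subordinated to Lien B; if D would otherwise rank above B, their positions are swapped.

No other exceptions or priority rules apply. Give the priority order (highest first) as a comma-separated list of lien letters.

First, effective dates: F's effective date is the deed date, Sep 3, 2018.
E, as an owners-association assessment lien, has superpriority and ranks first.
Remaining liens by effective date: D (Oct 10, 2016), A (Sep 20, 2017), C (Aug 17, 2018), F (Sep 3, 2018), B (Jan 2, 2019).
D would otherwise be senior to B, so under the subordination agreement D and B exchange positions.

E, B, A, C, F, D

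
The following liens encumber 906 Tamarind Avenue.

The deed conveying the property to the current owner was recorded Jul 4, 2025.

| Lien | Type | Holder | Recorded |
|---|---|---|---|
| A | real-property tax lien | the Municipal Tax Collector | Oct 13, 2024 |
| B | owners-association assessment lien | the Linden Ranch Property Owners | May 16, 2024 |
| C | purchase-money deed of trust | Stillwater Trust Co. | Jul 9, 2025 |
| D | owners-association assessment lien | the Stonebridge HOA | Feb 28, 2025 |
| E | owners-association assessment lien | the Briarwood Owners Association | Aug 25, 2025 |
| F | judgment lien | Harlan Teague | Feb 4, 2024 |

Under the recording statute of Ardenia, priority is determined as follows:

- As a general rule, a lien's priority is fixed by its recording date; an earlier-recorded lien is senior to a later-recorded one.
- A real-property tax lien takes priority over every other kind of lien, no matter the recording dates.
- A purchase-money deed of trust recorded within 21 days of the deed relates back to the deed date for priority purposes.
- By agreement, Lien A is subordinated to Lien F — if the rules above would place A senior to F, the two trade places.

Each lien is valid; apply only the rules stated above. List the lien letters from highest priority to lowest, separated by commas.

Adjusting effective dates: C relates back to the deed date Jul 4, 2025.
A, as a real-property tax lien, has superpriority and ranks first.
The other liens, earliest effective date first: F (Feb 4, 2024), B (May 16, 2024), D (Feb 28, 2025), C (Jul 4, 2025), E (Aug 25, 2025).
A is senior to F before the subordination, so the two trade places.

F, A, B, D, C, E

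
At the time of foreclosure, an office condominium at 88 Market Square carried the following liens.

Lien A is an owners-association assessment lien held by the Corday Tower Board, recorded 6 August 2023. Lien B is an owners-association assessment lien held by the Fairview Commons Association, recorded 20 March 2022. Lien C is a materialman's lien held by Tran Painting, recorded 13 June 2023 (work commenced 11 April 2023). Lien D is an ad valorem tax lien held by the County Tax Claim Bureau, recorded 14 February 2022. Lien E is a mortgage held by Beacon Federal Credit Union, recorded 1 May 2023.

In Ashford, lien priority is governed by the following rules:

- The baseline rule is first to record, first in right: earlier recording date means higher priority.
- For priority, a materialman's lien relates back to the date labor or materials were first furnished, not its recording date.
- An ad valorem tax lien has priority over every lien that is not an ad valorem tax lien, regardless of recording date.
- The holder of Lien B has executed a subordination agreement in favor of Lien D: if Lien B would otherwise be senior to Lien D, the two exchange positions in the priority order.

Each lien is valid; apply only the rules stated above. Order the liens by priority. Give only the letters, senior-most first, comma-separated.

Adjusting effective dates: C is treated as recorded 11 April 2023, the work-commencement date.
D is an ad valorem tax lien, so it outranks all other liens regardless of date.
Ordering the rest by effective date: B (20 March 2022), C (11 April 2023), E (1 May 2023), A (6 August 2023).
Since B is not senior to D, the subordination leaves the order unchanged.

D, B, C, E, A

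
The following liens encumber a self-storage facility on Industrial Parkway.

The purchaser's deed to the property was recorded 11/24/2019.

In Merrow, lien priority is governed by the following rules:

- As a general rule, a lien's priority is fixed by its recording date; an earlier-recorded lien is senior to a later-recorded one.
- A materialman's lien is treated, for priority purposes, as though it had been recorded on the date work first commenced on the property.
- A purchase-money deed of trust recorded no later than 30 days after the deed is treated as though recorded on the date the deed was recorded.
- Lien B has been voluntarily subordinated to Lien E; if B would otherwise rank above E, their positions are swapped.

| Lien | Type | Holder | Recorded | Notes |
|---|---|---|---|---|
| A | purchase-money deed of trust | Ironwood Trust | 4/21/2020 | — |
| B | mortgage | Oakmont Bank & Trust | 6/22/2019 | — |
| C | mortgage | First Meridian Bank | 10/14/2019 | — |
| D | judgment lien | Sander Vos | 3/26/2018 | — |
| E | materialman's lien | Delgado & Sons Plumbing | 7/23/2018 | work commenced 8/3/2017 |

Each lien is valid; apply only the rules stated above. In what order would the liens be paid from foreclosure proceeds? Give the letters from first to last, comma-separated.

E, D, B, C, A

Adjusting effective dates: A missed the 30-day window (149 days after the deed), so its recording date stands; E relates back to 8/3/2017 (work commenced).
Sorted by effective date: E (8/3/2017), D (3/26/2018), B (6/22/2019), C (10/14/2019), A (4/21/2020).
B is already junior to E, so the subordination agreement changes nothing.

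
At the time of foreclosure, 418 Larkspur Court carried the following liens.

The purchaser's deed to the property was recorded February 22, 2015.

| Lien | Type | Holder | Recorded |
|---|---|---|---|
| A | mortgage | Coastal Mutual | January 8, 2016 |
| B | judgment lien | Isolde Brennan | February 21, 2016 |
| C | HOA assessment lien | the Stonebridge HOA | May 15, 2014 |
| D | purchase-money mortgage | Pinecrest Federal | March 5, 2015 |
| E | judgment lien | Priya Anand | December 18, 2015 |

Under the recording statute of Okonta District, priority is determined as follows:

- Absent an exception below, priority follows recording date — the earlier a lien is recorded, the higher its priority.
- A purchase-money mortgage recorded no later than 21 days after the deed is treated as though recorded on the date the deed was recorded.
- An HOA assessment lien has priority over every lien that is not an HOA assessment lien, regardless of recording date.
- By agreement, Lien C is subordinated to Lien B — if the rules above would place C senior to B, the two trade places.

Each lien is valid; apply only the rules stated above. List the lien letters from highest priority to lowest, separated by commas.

B, D, E, A, C

Adjusting effective dates: D relates back to the deed date February 22, 2015.
C is an HOA assessment lien, so it outranks all other liens regardless of date.
The other liens, earliest effective date first: D (February 22, 2015), E (December 18, 2015), A (January 8, 2016), B (February 21, 2016).
C would otherwise be senior to B, so under the subordination agreement C and B exchange positions.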